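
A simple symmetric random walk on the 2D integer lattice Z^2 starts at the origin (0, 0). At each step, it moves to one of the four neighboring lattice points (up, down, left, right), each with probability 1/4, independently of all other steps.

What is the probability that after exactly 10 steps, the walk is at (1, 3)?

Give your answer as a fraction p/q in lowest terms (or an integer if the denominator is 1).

Answer: 1575/65536

Derivation:
Let h be the number of horizontal steps (so 10-h are vertical). To end at (1,3) need (h+1)/2 right-steps and ((10-h)+3)/2 up-steps.
Sum over h with 1 ≤ h ≤ 7, h ≡ 1 (mod 2), 10-h ≡ 1 (mod 2):
h=1: C(10,1)·C(1,1)·C(9,6) = 10·1·84 = 840
h=3: C(10,3)·C(3,2)·C(7,5) = 120·3·21 = 7560
h=5: C(10,5)·C(5,3)·C(5,4) = 252·10·5 = 12600
h=7: C(10,7)·C(7,4)·C(3,3) = 120·35·1 = 4200
Total favorable: 25200
Total paths: 4^10 = 1048576
P = 25200/1048576 = 1575/65536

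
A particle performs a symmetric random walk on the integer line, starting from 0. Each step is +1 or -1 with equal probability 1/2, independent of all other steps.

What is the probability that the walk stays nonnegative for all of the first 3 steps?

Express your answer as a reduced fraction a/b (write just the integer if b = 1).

Let f(t,s) = #length-t paths at position s with S_1..S_t all ≥ 0.
f(t,s) = f(t-1,s-1) + f(t-1,s+1) for s ≥ 0; f(t,s) = 0 for s < 0.
t=0: f(0,0)=1
t=1: f(1,1)=1
t=2: f(2,0)=1 f(2,2)=1
t=3: f(3,1)=2 f(3,3)=1
Σ_s f(3,s) = 3
P = 3/8 = 3/8

Answer: 3/8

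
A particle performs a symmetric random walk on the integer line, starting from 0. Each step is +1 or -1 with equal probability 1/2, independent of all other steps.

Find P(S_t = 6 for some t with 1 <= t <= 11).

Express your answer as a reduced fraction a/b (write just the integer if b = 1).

Count via complement. Let g(t,s) = #length-t paths at position s with S_1..S_t all ≠ 6.
g(t,s) = g(t-1,s-1) + g(t-1,s+1) for s ≠ 6; g(t,6) = 0.
t=0: g(0,0)=1
t=1: g(1,-1)=1 g(1,1)=1
t=2: g(2,-2)=1 g(2,0)=2 g(2,2)=1
t=3: g(3,-3)=1 g(3,-1)=3 g(3,1)=3 g(3,3)=1
t=4: g(4,-4)=1 g(4,-2)=4 g(4,0)=6 g(4,2)=4 g(4,4)=1
t=5: g(5,-5)=1 g(5,-3)=5 g(5,-1)=10 g(5,1)=10 g(5,3)=5 g(5,5)=1
t=6: g(6,-6)=1 g(6,-4)=6 g(6,-2)=15 g(6,0)=20 g(6,2)=15 g(6,4)=6
t=7: g(7,-7)=1 g(7,-5)=7 g(7,-3)=21 g(7,-1)=35 g(7,1)=35 g(7,3)=21 g(7,5)=6
t=8: g(8,-8)=1 g(8,-6)=8 g(8,-4)=28 g(8,-2)=56 g(8,0)=70 g(8,2)=56 g(8,4)=27
t=9: g(9,-9)=1 g(9,-7)=9 g(9,-5)=36 g(9,-3)=84 g(9,-1)=126 g(9,1)=126 g(9,3)=83 g(9,5)=27
t=10: g(10,-10)=1 g(10,-8)=10 g(10,-6)=45 g(10,-4)=120 g(10,-2)=210 g(10,0)=252 g(10,2)=209 g(10,4)=110
t=11: g(11,-11)=1 g(11,-9)=11 g(11,-7)=55 g(11,-5)=165 g(11,-3)=330 g(11,-1)=462 g(11,1)=461 g(11,3)=319 g(11,5)=110
Paths never hitting 6: Σ_s g(11,s) = 1914
Paths hitting 6: 2^11 - 1914 = 134
P = 134/2048 = 67/1024

Answer: 67/1024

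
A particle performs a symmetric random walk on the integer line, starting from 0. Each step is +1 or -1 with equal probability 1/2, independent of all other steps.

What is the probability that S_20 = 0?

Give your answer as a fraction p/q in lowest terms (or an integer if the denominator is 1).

Answer: 46189/262144

Derivation:
To return to 0 after 20 steps: need exactly 10 steps of +1 and 10 of -1.
Favorable paths: C(20,10) = 184756
Total paths: 2^20 = 1048576
P = 184756/1048576 = 46189/262144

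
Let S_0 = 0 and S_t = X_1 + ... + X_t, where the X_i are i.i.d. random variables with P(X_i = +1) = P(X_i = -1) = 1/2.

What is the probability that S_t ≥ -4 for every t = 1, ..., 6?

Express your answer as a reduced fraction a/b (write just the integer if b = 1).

Answer: 31/32

Derivation:
Let f(t,s) = #length-t paths at position s with S_1..S_t all ≥ -4.
f(t,s) = f(t-1,s-1) + f(t-1,s+1) for s ≥ -4; f(t,s) = 0 for s < -4.
t=0: f(0,0)=1
t=1: f(1,-1)=1 f(1,1)=1
t=2: f(2,-2)=1 f(2,0)=2 f(2,2)=1
t=3: f(3,-3)=1 f(3,-1)=3 f(3,1)=3 f(3,3)=1
t=4: f(4,-4)=1 f(4,-2)=4 f(4,0)=6 f(4,2)=4 f(4,4)=1
t=5: f(5,-3)=5 f(5,-1)=10 f(5,1)=10 f(5,3)=5 f(5,5)=1
t=6: f(6,-4)=5 f(6,-2)=15 f(6,0)=20 f(6,2)=15 f(6,4)=6 f(6,6)=1
Σ_s f(6,s) = 62
P = 62/64 = 31/32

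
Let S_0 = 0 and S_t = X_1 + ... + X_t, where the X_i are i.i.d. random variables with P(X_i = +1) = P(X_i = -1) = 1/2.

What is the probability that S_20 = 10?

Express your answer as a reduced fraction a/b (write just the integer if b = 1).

Answer: 969/65536

Derivation:
To reach position 10 after 20 steps: need 15 steps of +1 and 5 of -1.
Favorable paths: C(20,15) = 15504
Total paths: 2^20 = 1048576
P = 15504/1048576 = 969/65536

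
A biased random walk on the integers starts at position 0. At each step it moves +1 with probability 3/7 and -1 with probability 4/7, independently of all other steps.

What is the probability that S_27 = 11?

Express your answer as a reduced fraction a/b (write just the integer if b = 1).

To reach position 11 after 27 steps: need 19 steps of +1 and 8 steps of -1.
Number of such sequences: C(27,19) = 2220075
Each has probability (3/7)^19 · (4/7)^8 = 76169967501312/65712362363534280139543
P = 2220075 · 76169967501312/65712362363534280139543 = 169103040600475238400/65712362363534280139543

Answer: 169103040600475238400/65712362363534280139543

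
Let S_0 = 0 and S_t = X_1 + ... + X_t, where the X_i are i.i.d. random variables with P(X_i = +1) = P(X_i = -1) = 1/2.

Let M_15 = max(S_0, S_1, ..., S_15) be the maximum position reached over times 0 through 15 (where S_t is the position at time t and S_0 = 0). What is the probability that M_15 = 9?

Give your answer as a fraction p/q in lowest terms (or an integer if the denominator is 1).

Answer: 455/32768

Derivation:
Let M_15 = max(S_0,...,S_15). Use the reflection principle: for j ≥ 1, #{paths with M_15 ≥ j} = #{S_15 ≥ j} + #{S_15 ≥ j+1}.
By reflection, #{M_15 ≥ 9} = #{S_15 ≥ 9} + #{S_15 ≥ 10} = 576 + 121 = 697.
#{M_15 ≥ 10} = #{S_15 ≥ 10} + #{S_15 ≥ 11} = 121 + 121 = 242.
#{M_15 = 9} = 697 - 242 = 455.
P(M_15 = 9) = 455/32768 = 455/32768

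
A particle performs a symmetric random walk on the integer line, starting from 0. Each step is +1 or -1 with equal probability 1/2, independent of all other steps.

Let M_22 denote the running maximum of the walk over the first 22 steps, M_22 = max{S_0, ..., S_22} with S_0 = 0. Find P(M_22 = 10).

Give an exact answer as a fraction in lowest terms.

Answer: 74613/4194304

Derivation:
Let M_22 = max(S_0,...,S_22). Use the reflection principle: for j ≥ 1, #{paths with M_22 ≥ j} = #{S_22 ≥ j} + #{S_22 ≥ j+1}.
By reflection, #{M_22 ≥ 10} = #{S_22 ≥ 10} + #{S_22 ≥ 11} = 110056 + 35443 = 145499.
#{M_22 ≥ 11} = #{S_22 ≥ 11} + #{S_22 ≥ 12} = 35443 + 35443 = 70886.
#{M_22 = 10} = 145499 - 70886 = 74613.
P(M_22 = 10) = 74613/4194304 = 74613/4194304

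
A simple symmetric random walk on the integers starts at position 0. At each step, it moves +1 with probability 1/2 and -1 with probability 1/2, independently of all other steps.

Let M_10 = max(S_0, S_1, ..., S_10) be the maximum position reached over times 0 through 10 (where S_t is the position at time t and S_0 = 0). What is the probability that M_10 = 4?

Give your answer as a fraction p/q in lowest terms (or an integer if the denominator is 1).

Let M_10 = max(S_0,...,S_10). Use the reflection principle: for j ≥ 1, #{paths with M_10 ≥ j} = #{S_10 ≥ j} + #{S_10 ≥ j+1}.
By reflection, #{M_10 ≥ 4} = #{S_10 ≥ 4} + #{S_10 ≥ 5} = 176 + 56 = 232.
#{M_10 ≥ 5} = #{S_10 ≥ 5} + #{S_10 ≥ 6} = 56 + 56 = 112.
#{M_10 = 4} = 232 - 112 = 120.
P(M_10 = 4) = 120/1024 = 15/128

Answer: 15/128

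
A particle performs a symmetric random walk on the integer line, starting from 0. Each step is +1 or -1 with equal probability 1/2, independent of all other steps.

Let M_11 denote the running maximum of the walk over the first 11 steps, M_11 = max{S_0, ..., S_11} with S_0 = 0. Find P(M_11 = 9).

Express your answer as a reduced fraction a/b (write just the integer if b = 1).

Answer: 11/2048

Derivation:
Let M_11 = max(S_0,...,S_11). Use the reflection principle: for j ≥ 1, #{paths with M_11 ≥ j} = #{S_11 ≥ j} + #{S_11 ≥ j+1}.
By reflection, #{M_11 ≥ 9} = #{S_11 ≥ 9} + #{S_11 ≥ 10} = 12 + 1 = 13.
#{M_11 ≥ 10} = #{S_11 ≥ 10} + #{S_11 ≥ 11} = 1 + 1 = 2.
#{M_11 = 9} = 13 - 2 = 11.
P(M_11 = 9) = 11/2048 = 11/2048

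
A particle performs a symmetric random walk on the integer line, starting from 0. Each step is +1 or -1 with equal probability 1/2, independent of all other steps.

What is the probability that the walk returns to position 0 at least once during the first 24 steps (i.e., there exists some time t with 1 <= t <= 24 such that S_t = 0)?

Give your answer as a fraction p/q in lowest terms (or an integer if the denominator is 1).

Answer: 3518265/4194304

Derivation:
Count via complement. Let g(t,s) = #length-t paths at position s with S_1..S_t all ≠ 0.
g(t,s) = g(t-1,s-1) + g(t-1,s+1) for s ≠ 0; g(t,0) = 0.
t=0: g(0,0)=1
t=1: g(1,-1)=1 g(1,1)=1
t=2: g(2,-2)=1 g(2,2)=1
t=3: g(3,-3)=1 g(3,-1)=1 g(3,1)=1 g(3,3)=1
t=4: g(4,-4)=1 g(4,-2)=2 g(4,2)=2 g(4,4)=1
t=5: g(5,-5)=1 g(5,-3)=3 g(5,-1)=2 g(5,1)=2 g(5,3)=3 g(5,5)=1
t=6: g(6,-6)=1 g(6,-4)=4 g(6,-2)=5 g(6,2)=5 g(6,4)=4 g(6,6)=1
t=7: g(7,-7)=1 g(7,-5)=5 g(7,-3)=9 g(7,-1)=5 g(7,1)=5 g(7,3)=9 g(7,5)=5 g(7,7)=1
t=8: g(8,-8)=1 g(8,-6)=6 g(8,-4)=14 g(8,-2)=14 g(8,2)=14 g(8,4)=14 g(8,6)=6 g(8,8)=1
t=9: g(9,-9)=1 g(9,-7)=7 g(9,-5)=20 g(9,-3)=28 g(9,-1)=14 g(9,1)=14 g(9,3)=28 g(9,5)=20 g(9,7)=7 g(9,9)=1
t=10: g(10,-10)=1 g(10,-8)=8 g(10,-6)=27 g(10,-4)=48 g(10,-2)=42 g(10,2)=42 g(10,4)=48 g(10,6)=27 g(10,8)=8 g(10,10)=1
t=11: g(11,-11)=1 g(11,-9)=9 g(11,-7)=35 g(11,-5)=75 g(11,-3)=90 g(11,-1)=42 g(11,1)=42 g(11,3)=90 g(11,5)=75 g(11,7)=35 g(11,9)=9 g(11,11)=1
t=12: g(12,-12)=1 g(12,-10)=10 g(12,-8)=44 g(12,-6)=110 g(12,-4)=165 g(12,-2)=132 g(12,2)=132 g(12,4)=165 g(12,6)=110 g(12,8)=44 g(12,10)=10 g(12,12)=1
t=13: g(13,-13)=1 g(13,-11)=11 g(13,-9)=54 g(13,-7)=154 g(13,-5)=275 g(13,-3)=297 g(13,-1)=132 g(13,1)=132 g(13,3)=297 g(13,5)=275 g(13,7)=154 g(13,9)=54 g(13,11)=11 g(13,13)=1
t=14: g(14,-14)=1 g(14,-12)=12 g(14,-10)=65 g(14,-8)=208 g(14,-6)=429 g(14,-4)=572 g(14,-2)=429 g(14,2)=429 g(14,4)=572 g(14,6)=429 g(14,8)=208 g(14,10)=65 g(14,12)=12 g(14,14)=1
t=15: g(15,-15)=1 g(15,-13)=13 g(15,-11)=77 g(15,-9)=273 g(15,-7)=637 g(15,-5)=1001 g(15,-3)=1001 g(15,-1)=429 g(15,1)=429 g(15,3)=1001 g(15,5)=1001 g(15,7)=637 g(15,9)=273 g(15,11)=77 g(15,13)=13 g(15,15)=1
t=16: g(16,-16)=1 g(16,-14)=14 g(16,-12)=90 g(16,-10)=350 g(16,-8)=910 g(16,-6)=1638 g(16,-4)=2002 g(16,-2)=1430 g(16,2)=1430 g(16,4)=2002 g(16,6)=1638 g(16,8)=910 g(16,10)=350 g(16,12)=90 g(16,14)=14 g(16,16)=1
t=17: g(17,-17)=1 g(17,-15)=15 g(17,-13)=104 g(17,-11)=440 g(17,-9)=1260 g(17,-7)=2548 g(17,-5)=3640 g(17,-3)=3432 g(17,-1)=1430 g(17,1)=1430 g(17,3)=3432 g(17,5)=3640 g(17,7)=2548 g(17,9)=1260 g(17,11)=440 g(17,13)=104 g(17,15)=15 g(17,17)=1
t=18: g(18,-18)=1 g(18,-16)=16 g(18,-14)=119 g(18,-12)=544 g(18,-10)=1700 g(18,-8)=3808 g(18,-6)=6188 g(18,-4)=7072 g(18,-2)=4862 g(18,2)=4862 g(18,4)=7072 g(18,6)=6188 g(18,8)=3808 g(18,10)=1700 g(18,12)=544 g(18,14)=119 g(18,16)=16 g(18,18)=1
t=19: g(19,-19)=1 g(19,-17)=17 g(19,-15)=135 g(19,-13)=663 g(19,-11)=2244 g(19,-9)=5508 g(19,-7)=9996 g(19,-5)=13260 g(19,-3)=11934 g(19,-1)=4862 g(19,1)=4862 g(19,3)=11934 g(19,5)=13260 g(19,7)=9996 g(19,9)=5508 g(19,11)=2244 g(19,13)=663 g(19,15)=135 g(19,17)=17 g(19,19)=1
t=20: g(20,-20)=1 g(20,-18)=18 g(20,-16)=152 g(20,-14)=798 g(20,-12)=2907 g(20,-10)=7752 g(20,-8)=15504 g(20,-6)=23256 g(20,-4)=25194 g(20,-2)=16796 g(20,2)=16796 g(20,4)=25194 g(20,6)=23256 g(20,8)=15504 g(20,10)=7752 g(20,12)=2907 g(20,14)=798 g(20,16)=152 g(20,18)=18 g(20,20)=1
t=21: g(21,-21)=1 g(21,-19)=19 g(21,-17)=170 g(21,-15)=950 g(21,-13)=3705 g(21,-11)=10659 g(21,-9)=23256 g(21,-7)=38760 g(21,-5)=48450 g(21,-3)=41990 g(21,-1)=16796 g(21,1)=16796 g(21,3)=41990 g(21,5)=48450 g(21,7)=38760 g(21,9)=23256 g(21,11)=10659 g(21,13)=3705 g(21,15)=950 g(21,17)=170 g(21,19)=19 g(21,21)=1
t=22: g(22,-22)=1 g(22,-20)=20 g(22,-18)=189 g(22,-16)=1120 g(22,-14)=4655 g(22,-12)=14364 g(22,-10)=33915 g(22,-8)=62016 g(22,-6)=87210 g(22,-4)=90440 g(22,-2)=58786 g(22,2)=58786 g(22,4)=90440 g(22,6)=87210 g(22,8)=62016 g(22,10)=33915 g(22,12)=14364 g(22,14)=4655 g(22,16)=1120 g(22,18)=189 g(22,20)=20 g(22,22)=1
t=23: g(23,-23)=1 g(23,-21)=21 g(23,-19)=209 g(23,-17)=1309 g(23,-15)=5775 g(23,-13)=19019 g(23,-11)=48279 g(23,-9)=95931 g(23,-7)=149226 g(23,-5)=177650 g(23,-3)=149226 g(23,-1)=58786 g(23,1)=58786 g(23,3)=149226 g(23,5)=177650 g(23,7)=149226 g(23,9)=95931 g(23,11)=48279 g(23,13)=19019 g(23,15)=5775 g(23,17)=1309 g(23,19)=209 g(23,21)=21 g(23,23)=1
t=24: g(24,-24)=1 g(24,-22)=22 g(24,-20)=230 g(24,-18)=1518 g(24,-16)=7084 g(24,-14)=24794 g(24,-12)=67298 g(24,-10)=144210 g(24,-8)=245157 g(24,-6)=326876 g(24,-4)=326876 g(24,-2)=208012 g(24,2)=208012 g(24,4)=326876 g(24,6)=326876 g(24,8)=245157 g(24,10)=144210 g(24,12)=67298 g(24,14)=24794 g(24,16)=7084 g(24,18)=1518 g(24,20)=230 g(24,22)=22 g(24,24)=1
Paths never hitting 0: Σ_s g(24,s) = 2704156
Paths hitting 0: 2^24 - 2704156 = 14073060
P = 14073060/16777216 = 3518265/4194304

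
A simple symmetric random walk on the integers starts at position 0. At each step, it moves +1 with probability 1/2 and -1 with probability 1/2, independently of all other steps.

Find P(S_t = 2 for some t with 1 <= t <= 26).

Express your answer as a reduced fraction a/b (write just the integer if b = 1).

Answer: 11762641/16777216

Derivation:
Count via complement. Let g(t,s) = #length-t paths at position s with S_1..S_t all ≠ 2.
g(t,s) = g(t-1,s-1) + g(t-1,s+1) for s ≠ 2; g(t,2) = 0.
t=0: g(0,0)=1
t=1: g(1,-1)=1 g(1,1)=1
t=2: g(2,-2)=1 g(2,0)=2
t=3: g(3,-3)=1 g(3,-1)=3 g(3,1)=2
t=4: g(4,-4)=1 g(4,-2)=4 g(4,0)=5
t=5: g(5,-5)=1 g(5,-3)=5 g(5,-1)=9 g(5,1)=5
t=6: g(6,-6)=1 g(6,-4)=6 g(6,-2)=14 g(6,0)=14
t=7: g(7,-7)=1 g(7,-5)=7 g(7,-3)=20 g(7,-1)=28 g(7,1)=14
t=8: g(8,-8)=1 g(8,-6)=8 g(8,-4)=27 g(8,-2)=48 g(8,0)=42
t=9: g(9,-9)=1 g(9,-7)=9 g(9,-5)=35 g(9,-3)=75 g(9,-1)=90 g(9,1)=42
t=10: g(10,-10)=1 g(10,-8)=10 g(10,-6)=44 g(10,-4)=110 g(10,-2)=165 g(10,0)=132
t=11: g(11,-11)=1 g(11,-9)=11 g(11,-7)=54 g(11,-5)=154 g(11,-3)=275 g(11,-1)=297 g(11,1)=132
t=12: g(12,-12)=1 g(12,-10)=12 g(12,-8)=65 g(12,-6)=208 g(12,-4)=429 g(12,-2)=572 g(12,0)=429
t=13: g(13,-13)=1 g(13,-11)=13 g(13,-9)=77 g(13,-7)=273 g(13,-5)=637 g(13,-3)=1001 g(13,-1)=1001 g(13,1)=429
t=14: g(14,-14)=1 g(14,-12)=14 g(14,-10)=90 g(14,-8)=350 g(14,-6)=910 g(14,-4)=1638 g(14,-2)=2002 g(14,0)=1430
t=15: g(15,-15)=1 g(15,-13)=15 g(15,-11)=104 g(15,-9)=440 g(15,-7)=1260 g(15,-5)=2548 g(15,-3)=3640 g(15,-1)=3432 g(15,1)=1430
t=16: g(16,-16)=1 g(16,-14)=16 g(16,-12)=119 g(16,-10)=544 g(16,-8)=1700 g(16,-6)=3808 g(16,-4)=6188 g(16,-2)=7072 g(16,0)=4862
t=17: g(17,-17)=1 g(17,-15)=17 g(17,-13)=135 g(17,-11)=663 g(17,-9)=2244 g(17,-7)=5508 g(17,-5)=9996 g(17,-3)=13260 g(17,-1)=11934 g(17,1)=4862
t=18: g(18,-18)=1 g(18,-16)=18 g(18,-14)=152 g(18,-12)=798 g(18,-10)=2907 g(18,-8)=7752 g(18,-6)=15504 g(18,-4)=23256 g(18,-2)=25194 g(18,0)=16796
t=19: g(19,-19)=1 g(19,-17)=19 g(19,-15)=170 g(19,-13)=950 g(19,-11)=3705 g(19,-9)=10659 g(19,-7)=23256 g(19,-5)=38760 g(19,-3)=48450 g(19,-1)=41990 g(19,1)=16796
t=20: g(20,-20)=1 g(20,-18)=20 g(20,-16)=189 g(20,-14)=1120 g(20,-12)=4655 g(20,-10)=14364 g(20,-8)=33915 g(20,-6)=62016 g(20,-4)=87210 g(20,-2)=90440 g(20,0)=58786
t=21: g(21,-21)=1 g(21,-19)=21 g(21,-17)=209 g(21,-15)=1309 g(21,-13)=5775 g(21,-11)=19019 g(21,-9)=48279 g(21,-7)=95931 g(21,-5)=149226 g(21,-3)=177650 g(21,-1)=149226 g(21,1)=58786
t=22: g(22,-22)=1 g(22,-20)=22 g(22,-18)=230 g(22,-16)=1518 g(22,-14)=7084 g(22,-12)=24794 g(22,-10)=67298 g(22,-8)=144210 g(22,-6)=245157 g(22,-4)=326876 g(22,-2)=326876 g(22,0)=208012
t=23: g(23,-23)=1 g(23,-21)=23 g(23,-19)=252 g(23,-17)=1748 g(23,-15)=8602 g(23,-13)=31878 g(23,-11)=92092 g(23,-9)=211508 g(23,-7)=389367 g(23,-5)=572033 g(23,-3)=653752 g(23,-1)=534888 g(23,1)=208012
t=24: g(24,-24)=1 g(24,-22)=24 g(24,-20)=275 g(24,-18)=2000 g(24,-16)=10350 g(24,-14)=40480 g(24,-12)=123970 g(24,-10)=303600 g(24,-8)=600875 g(24,-6)=961400 g(24,-4)=1225785 g(24,-2)=1188640 g(24,0)=742900
t=25: g(25,-25)=1 g(25,-23)=25 g(25,-21)=299 g(25,-19)=2275 g(25,-17)=12350 g(25,-15)=50830 g(25,-13)=164450 g(25,-11)=427570 g(25,-9)=904475 g(25,-7)=1562275 g(25,-5)=2187185 g(25,-3)=2414425 g(25,-1)=1931540 g(25,1)=742900
t=26: g(26,-26)=1 g(26,-24)=26 g(26,-22)=324 g(26,-20)=2574 g(26,-18)=14625 g(26,-16)=63180 g(26,-14)=215280 g(26,-12)=592020 g(26,-10)=1332045 g(26,-8)=2466750 g(26,-6)=3749460 g(26,-4)=4601610 g(26,-2)=4345965 g(26,0)=2674440
Paths never hitting 2: Σ_s g(26,s) = 20058300
Paths hitting 2: 2^26 - 20058300 = 47050564
P = 47050564/67108864 = 11762641/16777216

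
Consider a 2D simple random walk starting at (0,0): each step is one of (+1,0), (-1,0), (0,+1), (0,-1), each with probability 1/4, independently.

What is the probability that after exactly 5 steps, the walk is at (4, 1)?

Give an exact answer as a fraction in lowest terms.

Let h be the number of horizontal steps (so 5-h are vertical). To end at (4,1) need (h+4)/2 right-steps and ((5-h)+1)/2 up-steps.
Sum over h with 4 ≤ h ≤ 4, h ≡ 0 (mod 2), 5-h ≡ 1 (mod 2):
h=4: C(5,4)·C(4,4)·C(1,1) = 5·1·1 = 5
Total favorable: 5
Total paths: 4^5 = 1024
P = 5/1024 = 5/1024

Answer: 5/1024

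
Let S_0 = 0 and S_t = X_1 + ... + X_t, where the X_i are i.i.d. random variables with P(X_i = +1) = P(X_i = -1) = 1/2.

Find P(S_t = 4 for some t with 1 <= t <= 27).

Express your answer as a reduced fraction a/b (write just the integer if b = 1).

Count via complement. Let g(t,s) = #length-t paths at position s with S_1..S_t all ≠ 4.
g(t,s) = g(t-1,s-1) + g(t-1,s+1) for s ≠ 4; g(t,4) = 0.
t=0: g(0,0)=1
t=1: g(1,-1)=1 g(1,1)=1
t=2: g(2,-2)=1 g(2,0)=2 g(2,2)=1
t=3: g(3,-3)=1 g(3,-1)=3 g(3,1)=3 g(3,3)=1
t=4: g(4,-4)=1 g(4,-2)=4 g(4,0)=6 g(4,2)=4
t=5: g(5,-5)=1 g(5,-3)=5 g(5,-1)=10 g(5,1)=10 g(5,3)=4
t=6: g(6,-6)=1 g(6,-4)=6 g(6,-2)=15 g(6,0)=20 g(6,2)=14
t=7: g(7,-7)=1 g(7,-5)=7 g(7,-3)=21 g(7,-1)=35 g(7,1)=34 g(7,3)=14
t=8: g(8,-8)=1 g(8,-6)=8 g(8,-4)=28 g(8,-2)=56 g(8,0)=69 g(8,2)=48
t=9: g(9,-9)=1 g(9,-7)=9 g(9,-5)=36 g(9,-3)=84 g(9,-1)=125 g(9,1)=117 g(9,3)=48
t=10: g(10,-10)=1 g(10,-8)=10 g(10,-6)=45 g(10,-4)=120 g(10,-2)=209 g(10,0)=242 g(10,2)=165
t=11: g(11,-11)=1 g(11,-9)=11 g(11,-7)=55 g(11,-5)=165 g(11,-3)=329 g(11,-1)=451 g(11,1)=407 g(11,3)=165
t=12: g(12,-12)=1 g(12,-10)=12 g(12,-8)=66 g(12,-6)=220 g(12,-4)=494 g(12,-2)=780 g(12,0)=858 g(12,2)=572
t=13: g(13,-13)=1 g(13,-11)=13 g(13,-9)=78 g(13,-7)=286 g(13,-5)=714 g(13,-3)=1274 g(13,-1)=1638 g(13,1)=1430 g(13,3)=572
t=14: g(14,-14)=1 g(14,-12)=14 g(14,-10)=91 g(14,-8)=364 g(14,-6)=1000 g(14,-4)=1988 g(14,-2)=2912 g(14,0)=3068 g(14,2)=2002
t=15: g(15,-15)=1 g(15,-13)=15 g(15,-11)=105 g(15,-9)=455 g(15,-7)=1364 g(15,-5)=2988 g(15,-3)=4900 g(15,-1)=5980 g(15,1)=5070 g(15,3)=2002
t=16: g(16,-16)=1 g(16,-14)=16 g(16,-12)=120 g(16,-10)=560 g(16,-8)=1819 g(16,-6)=4352 g(16,-4)=7888 g(16,-2)=10880 g(16,0)=11050 g(16,2)=7072
t=17: g(17,-17)=1 g(17,-15)=17 g(17,-13)=136 g(17,-11)=680 g(17,-9)=2379 g(17,-7)=6171 g(17,-5)=12240 g(17,-3)=18768 g(17,-1)=21930 g(17,1)=18122 g(17,3)=7072
t=18: g(18,-18)=1 g(18,-16)=18 g(18,-14)=153 g(18,-12)=816 g(18,-10)=3059 g(18,-8)=8550 g(18,-6)=18411 g(18,-4)=31008 g(18,-2)=40698 g(18,0)=40052 g(18,2)=25194
t=19: g(19,-19)=1 g(19,-17)=19 g(19,-15)=171 g(19,-13)=969 g(19,-11)=3875 g(19,-9)=11609 g(19,-7)=26961 g(19,-5)=49419 g(19,-3)=71706 g(19,-1)=80750 g(19,1)=65246 g(19,3)=25194
t=20: g(20,-20)=1 g(20,-18)=20 g(20,-16)=190 g(20,-14)=1140 g(20,-12)=4844 g(20,-10)=15484 g(20,-8)=38570 g(20,-6)=76380 g(20,-4)=121125 g(20,-2)=152456 g(20,0)=145996 g(20,2)=90440
t=21: g(21,-21)=1 g(21,-19)=21 g(21,-17)=210 g(21,-15)=1330 g(21,-13)=5984 g(21,-11)=20328 g(21,-9)=54054 g(21,-7)=114950 g(21,-5)=197505 g(21,-3)=273581 g(21,-1)=298452 g(21,1)=236436 g(21,3)=90440
t=22: g(22,-22)=1 g(22,-20)=22 g(22,-18)=231 g(22,-16)=1540 g(22,-14)=7314 g(22,-12)=26312 g(22,-10)=74382 g(22,-8)=169004 g(22,-6)=312455 g(22,-4)=471086 g(22,-2)=572033 g(22,0)=534888 g(22,2)=326876
t=23: g(23,-23)=1 g(23,-21)=23 g(23,-19)=253 g(23,-17)=1771 g(23,-15)=8854 g(23,-13)=33626 g(23,-11)=100694 g(23,-9)=243386 g(23,-7)=481459 g(23,-5)=783541 g(23,-3)=1043119 g(23,-1)=1106921 g(23,1)=861764 g(23,3)=326876
t=24: g(24,-24)=1 g(24,-22)=24 g(24,-20)=276 g(24,-18)=2024 g(24,-16)=10625 g(24,-14)=42480 g(24,-12)=134320 g(24,-10)=344080 g(24,-8)=724845 g(24,-6)=1265000 g(24,-4)=1826660 g(24,-2)=2150040 g(24,0)=1968685 g(24,2)=1188640
t=25: g(25,-25)=1 g(25,-23)=25 g(25,-21)=300 g(25,-19)=2300 g(25,-17)=12649 g(25,-15)=53105 g(25,-13)=176800 g(25,-11)=478400 g(25,-9)=1068925 g(25,-7)=1989845 g(25,-5)=3091660 g(25,-3)=3976700 g(25,-1)=4118725 g(25,1)=3157325 g(25,3)=1188640
t=26: g(26,-26)=1 g(26,-24)=26 g(26,-22)=325 g(26,-20)=2600 g(26,-18)=14949 g(26,-16)=65754 g(26,-14)=229905 g(26,-12)=655200 g(26,-10)=1547325 g(26,-8)=3058770 g(26,-6)=5081505 g(26,-4)=7068360 g(26,-2)=8095425 g(26,0)=7276050 g(26,2)=4345965
t=27: g(27,-27)=1 g(27,-25)=27 g(27,-23)=351 g(27,-21)=2925 g(27,-19)=17549 g(27,-17)=80703 g(27,-15)=295659 g(27,-13)=885105 g(27,-11)=2202525 g(27,-9)=4606095 g(27,-7)=8140275 g(27,-5)=12149865 g(27,-3)=15163785 g(27,-1)=15371475 g(27,1)=11622015 g(27,3)=4345965
Paths never hitting 4: Σ_s g(27,s) = 74884320
Paths hitting 4: 2^27 - 74884320 = 59333408
P = 59333408/134217728 = 1854169/4194304

Answer: 1854169/4194304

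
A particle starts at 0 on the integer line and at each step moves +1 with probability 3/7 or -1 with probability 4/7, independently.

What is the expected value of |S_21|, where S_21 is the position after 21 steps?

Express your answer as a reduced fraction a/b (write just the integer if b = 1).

S_21 takes values m ≡ 1 (mod 2) with |m| ≤ 21; P(S_21=m) = C(21,(21+m)/2) · (3/7)^((21+m)/2) · (4/7)^((21-m)/2).
Distribution: P(S=-21)=4398046511104/558545864083284007, P(S=-19)=9895604649984/79792266297612001, P(S=-17)=74217034874880/79792266297612001, P(S=-15)=352530915655680/79792266297612001, P(S=-13)=1189791840337920/79792266297612001, P(S=-11)=3033969192861696/79792266297612001, P(S=-9)=6067938385723392/79792266297612001, P(S=-7)=68264306839388160/558545864083284007, P(S=-5)=12799557532385280/79792266297612001, P(S=-3)=13866187326750720/79792266297612001, P(S=-1)=12479568594075648/79792266297612001, P(S=1)=9359676445556736/79792266297612001, P(S=3)=5849797778472960/79792266297612001, P(S=5)=3037395000360960/79792266297612001, P(S=7)=9112185001082880/558545864083284007, P(S=9)=455609250054144/79792266297612001, P(S=11)=128140101577728/79792266297612001, P(S=13)=28266198877440/79792266297612001, P(S=15)=4711033146240/79792266297612001, P(S=17)=557885504160/79792266297612001, P(S=19)=41841412812/79792266297612001, P(S=21)=10460353203/558545864083284007
E[|S_21|] = Σ_m |m|·P(S_21=m) = 50530025743485051/11398895185373143

Answer: 50530025743485051/11398895185373143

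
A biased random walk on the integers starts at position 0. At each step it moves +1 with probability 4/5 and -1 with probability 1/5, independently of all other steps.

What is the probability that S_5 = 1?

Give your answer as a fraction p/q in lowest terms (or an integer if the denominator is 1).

To reach position 1 after 5 steps: need 3 steps of +1 and 2 steps of -1.
Number of such sequences: C(5,3) = 10
Each has probability (4/5)^3 · (1/5)^2 = 64/3125
P = 10 · 64/3125 = 128/625

Answer: 128/625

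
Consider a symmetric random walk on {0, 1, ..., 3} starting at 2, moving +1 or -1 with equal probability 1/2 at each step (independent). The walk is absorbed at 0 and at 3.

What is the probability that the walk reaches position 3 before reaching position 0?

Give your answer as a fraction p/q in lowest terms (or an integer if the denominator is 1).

Answer: 2/3

Derivation:
Symmetric walk (p = 1/2): the harmonic-function argument gives P(hit 3 before 0 | start at 2) = a/N.
P = 2/3 = 2/3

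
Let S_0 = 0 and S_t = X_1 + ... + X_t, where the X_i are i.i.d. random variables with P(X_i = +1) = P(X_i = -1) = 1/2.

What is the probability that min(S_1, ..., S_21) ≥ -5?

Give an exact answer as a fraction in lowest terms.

Let f(t,s) = #length-t paths at position s with S_1..S_t all ≥ -5.
f(t,s) = f(t-1,s-1) + f(t-1,s+1) for s ≥ -5; f(t,s) = 0 for s < -5.
t=0: f(0,0)=1
t=1: f(1,-1)=1 f(1,1)=1
t=2: f(2,-2)=1 f(2,0)=2 f(2,2)=1
t=3: f(3,-3)=1 f(3,-1)=3 f(3,1)=3 f(3,3)=1
t=4: f(4,-4)=1 f(4,-2)=4 f(4,0)=6 f(4,2)=4 f(4,4)=1
t=5: f(5,-5)=1 f(5,-3)=5 f(5,-1)=10 f(5,1)=10 f(5,3)=5 f(5,5)=1
t=6: f(6,-4)=6 f(6,-2)=15 f(6,0)=20 f(6,2)=15 f(6,4)=6 f(6,6)=1
t=7: f(7,-5)=6 f(7,-3)=21 f(7,-1)=35 f(7,1)=35 f(7,3)=21 f(7,5)=7 f(7,7)=1
t=8: f(8,-4)=27 f(8,-2)=56 f(8,0)=70 f(8,2)=56 f(8,4)=28 f(8,6)=8 f(8,8)=1
t=9: f(9,-5)=27 f(9,-3)=83 f(9,-1)=126 f(9,1)=126 f(9,3)=84 f(9,5)=36 f(9,7)=9 f(9,9)=1
t=10: f(10,-4)=110 f(10,-2)=209 f(10,0)=252 f(10,2)=210 f(10,4)=120 f(10,6)=45 f(10,8)=10 f(10,10)=1
t=11: f(11,-5)=110 f(11,-3)=319 f(11,-1)=461 f(11,1)=462 f(11,3)=330 f(11,5)=165 f(11,7)=55 f(11,9)=11 f(11,11)=1
t=12: f(12,-4)=429 f(12,-2)=780 f(12,0)=923 f(12,2)=792 f(12,4)=495 f(12,6)=220 f(12,8)=66 f(12,10)=12 f(12,12)=1
t=13: f(13,-5)=429 f(13,-3)=1209 f(13,-1)=1703 f(13,1)=1715 f(13,3)=1287 f(13,5)=715 f(13,7)=286 f(13,9)=78 f(13,11)=13 f(13,13)=1
t=14: f(14,-4)=1638 f(14,-2)=2912 f(14,0)=3418 f(14,2)=3002 f(14,4)=2002 f(14,6)=1001 f(14,8)=364 f(14,10)=91 f(14,12)=14 f(14,14)=1
t=15: f(15,-5)=1638 f(15,-3)=4550 f(15,-1)=6330 f(15,1)=6420 f(15,3)=5004 f(15,5)=3003 f(15,7)=1365 f(15,9)=455 f(15,11)=105 f(15,13)=15 f(15,15)=1
t=16: f(16,-4)=6188 f(16,-2)=10880 f(16,0)=12750 f(16,2)=11424 f(16,4)=8007 f(16,6)=4368 f(16,8)=1820 f(16,10)=560 f(16,12)=120 f(16,14)=16 f(16,16)=1
t=17: f(17,-5)=6188 f(17,-3)=17068 f(17,-1)=23630 f(17,1)=24174 f(17,3)=19431 f(17,5)=12375 f(17,7)=6188 f(17,9)=2380 f(17,11)=680 f(17,13)=136 f(17,15)=17 f(17,17)=1
t=18: f(18,-4)=23256 f(18,-2)=40698 f(18,0)=47804 f(18,2)=43605 f(18,4)=31806 f(18,6)=18563 f(18,8)=8568 f(18,10)=3060 f(18,12)=816 f(18,14)=153 f(18,16)=18 f(18,18)=1
t=19: f(19,-5)=23256 f(19,-3)=63954 f(19,-1)=88502 f(19,1)=91409 f(19,3)=75411 f(19,5)=50369 f(19,7)=27131 f(19,9)=11628 f(19,11)=3876 f(19,13)=969 f(19,15)=171 f(19,17)=19 f(19,19)=1
t=20: f(20,-4)=87210 f(20,-2)=152456 f(20,0)=179911 f(20,2)=166820 f(20,4)=125780 f(20,6)=77500 f(20,8)=38759 f(20,10)=15504 f(20,12)=4845 f(20,14)=1140 f(20,16)=190 f(20,18)=20 f(20,20)=1
t=21: f(21,-5)=87210 f(21,-3)=239666 f(21,-1)=332367 f(21,1)=346731 f(21,3)=292600 f(21,5)=203280 f(21,7)=116259 f(21,9)=54263 f(21,11)=20349 f(21,13)=5985 f(21,15)=1330 f(21,17)=210 f(21,19)=21 f(21,21)=1
Σ_s f(21,s) = 1700272
P = 1700272/2097152 = 106267/131072

Answer: 106267/131072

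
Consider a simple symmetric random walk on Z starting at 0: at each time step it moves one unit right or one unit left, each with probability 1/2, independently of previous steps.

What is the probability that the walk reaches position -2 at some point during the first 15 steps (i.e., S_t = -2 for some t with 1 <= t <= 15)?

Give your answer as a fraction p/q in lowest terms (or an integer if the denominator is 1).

Answer: 9949/16384

Derivation:
Count via complement. Let g(t,s) = #length-t paths at position s with S_1..S_t all ≠ -2.
g(t,s) = g(t-1,s-1) + g(t-1,s+1) for s ≠ -2; g(t,-2) = 0.
t=0: g(0,0)=1
t=1: g(1,-1)=1 g(1,1)=1
t=2: g(2,0)=2 g(2,2)=1
t=3: g(3,-1)=2 g(3,1)=3 g(3,3)=1
t=4: g(4,0)=5 g(4,2)=4 g(4,4)=1
t=5: g(5,-1)=5 g(5,1)=9 g(5,3)=5 g(5,5)=1
t=6: g(6,0)=14 g(6,2)=14 g(6,4)=6 g(6,6)=1
t=7: g(7,-1)=14 g(7,1)=28 g(7,3)=20 g(7,5)=7 g(7,7)=1
t=8: g(8,0)=42 g(8,2)=48 g(8,4)=27 g(8,6)=8 g(8,8)=1
t=9: g(9,-1)=42 g(9,1)=90 g(9,3)=75 g(9,5)=35 g(9,7)=9 g(9,9)=1
t=10: g(10,0)=132 g(10,2)=165 g(10,4)=110 g(10,6)=44 g(10,8)=10 g(10,10)=1
t=11: g(11,-1)=132 g(11,1)=297 g(11,3)=275 g(11,5)=154 g(11,7)=54 g(11,9)=11 g(11,11)=1
t=12: g(12,0)=429 g(12,2)=572 g(12,4)=429 g(12,6)=208 g(12,8)=65 g(12,10)=12 g(12,12)=1
t=13: g(13,-1)=429 g(13,1)=1001 g(13,3)=1001 g(13,5)=637 g(13,7)=273 g(13,9)=77 g(13,11)=13 g(13,13)=1
t=14: g(14,0)=1430 g(14,2)=2002 g(14,4)=1638 g(14,6)=910 g(14,8)=350 g(14,10)=90 g(14,12)=14 g(14,14)=1
t=15: g(15,-1)=1430 g(15,1)=3432 g(15,3)=3640 g(15,5)=2548 g(15,7)=1260 g(15,9)=440 g(15,11)=104 g(15,13)=15 g(15,15)=1
Paths never hitting -2: Σ_s g(15,s) = 12870
Paths hitting -2: 2^15 - 12870 = 19898
P = 19898/32768 = 9949/16384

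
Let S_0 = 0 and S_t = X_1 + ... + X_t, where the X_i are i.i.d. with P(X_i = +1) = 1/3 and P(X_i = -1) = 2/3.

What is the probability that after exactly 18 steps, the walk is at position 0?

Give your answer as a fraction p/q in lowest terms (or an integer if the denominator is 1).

To be at 0 after 18 steps: need exactly 9 steps of +1 and 9 of -1.
Number of such sequences: C(18,9) = 48620
Each has probability (1/3)^9 · (2/3)^9 = 512/387420489
P = 48620 · 512/387420489 = 24893440/387420489

Answer: 24893440/387420489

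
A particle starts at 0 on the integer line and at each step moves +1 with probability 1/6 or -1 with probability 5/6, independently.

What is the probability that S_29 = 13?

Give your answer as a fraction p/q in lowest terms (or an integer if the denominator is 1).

To reach position 13 after 29 steps: need 21 steps of +1 and 8 steps of -1.
Number of such sequences: C(29,21) = 4292145
Each has probability (1/6)^21 · (5/6)^8 = 390625/36845653286788892983296
P = 4292145 · 390625/36845653286788892983296 = 186291015625/4093961476309876998144

Answer: 186291015625/4093961476309876998144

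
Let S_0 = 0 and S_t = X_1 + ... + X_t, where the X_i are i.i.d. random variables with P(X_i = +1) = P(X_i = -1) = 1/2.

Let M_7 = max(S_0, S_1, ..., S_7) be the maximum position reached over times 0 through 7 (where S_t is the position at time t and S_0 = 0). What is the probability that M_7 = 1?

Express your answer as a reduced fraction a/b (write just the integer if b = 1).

Let M_7 = max(S_0,...,S_7). Use the reflection principle: for j ≥ 1, #{paths with M_7 ≥ j} = #{S_7 ≥ j} + #{S_7 ≥ j+1}.
By reflection, #{M_7 ≥ 1} = #{S_7 ≥ 1} + #{S_7 ≥ 2} = 64 + 29 = 93.
#{M_7 ≥ 2} = #{S_7 ≥ 2} + #{S_7 ≥ 3} = 29 + 29 = 58.
#{M_7 = 1} = 93 - 58 = 35.
P(M_7 = 1) = 35/128 = 35/128

Answer: 35/128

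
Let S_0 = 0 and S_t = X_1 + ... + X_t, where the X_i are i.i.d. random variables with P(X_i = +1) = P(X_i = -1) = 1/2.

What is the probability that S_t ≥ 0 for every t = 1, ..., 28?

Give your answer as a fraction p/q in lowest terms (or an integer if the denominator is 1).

Let f(t,s) = #length-t paths at position s with S_1..S_t all ≥ 0.
f(t,s) = f(t-1,s-1) + f(t-1,s+1) for s ≥ 0; f(t,s) = 0 for s < 0.
t=0: f(0,0)=1
t=1: f(1,1)=1
t=2: f(2,0)=1 f(2,2)=1
t=3: f(3,1)=2 f(3,3)=1
t=4: f(4,0)=2 f(4,2)=3 f(4,4)=1
t=5: f(5,1)=5 f(5,3)=4 f(5,5)=1
t=6: f(6,0)=5 f(6,2)=9 f(6,4)=5 f(6,6)=1
t=7: f(7,1)=14 f(7,3)=14 f(7,5)=6 f(7,7)=1
t=8: f(8,0)=14 f(8,2)=28 f(8,4)=20 f(8,6)=7 f(8,8)=1
t=9: f(9,1)=42 f(9,3)=48 f(9,5)=27 f(9,7)=8 f(9,9)=1
t=10: f(10,0)=42 f(10,2)=90 f(10,4)=75 f(10,6)=35 f(10,8)=9 f(10,10)=1
t=11: f(11,1)=132 f(11,3)=165 f(11,5)=110 f(11,7)=44 f(11,9)=10 f(11,11)=1
t=12: f(12,0)=132 f(12,2)=297 f(12,4)=275 f(12,6)=154 f(12,8)=54 f(12,10)=11 f(12,12)=1
t=13: f(13,1)=429 f(13,3)=572 f(13,5)=429 f(13,7)=208 f(13,9)=65 f(13,11)=12 f(13,13)=1
t=14: f(14,0)=429 f(14,2)=1001 f(14,4)=1001 f(14,6)=637 f(14,8)=273 f(14,10)=77 f(14,12)=13 f(14,14)=1
t=15: f(15,1)=1430 f(15,3)=2002 f(15,5)=1638 f(15,7)=910 f(15,9)=350 f(15,11)=90 f(15,13)=14 f(15,15)=1
t=16: f(16,0)=1430 f(16,2)=3432 f(16,4)=3640 f(16,6)=2548 f(16,8)=1260 f(16,10)=440 f(16,12)=104 f(16,14)=15 f(16,16)=1
t=17: f(17,1)=4862 f(17,3)=7072 f(17,5)=6188 f(17,7)=3808 f(17,9)=1700 f(17,11)=544 f(17,13)=119 f(17,15)=16 f(17,17)=1
t=18: f(18,0)=4862 f(18,2)=11934 f(18,4)=13260 f(18,6)=9996 f(18,8)=5508 f(18,10)=2244 f(18,12)=663 f(18,14)=135 f(18,16)=17 f(18,18)=1
t=19: f(19,1)=16796 f(19,3)=25194 f(19,5)=23256 f(19,7)=15504 f(19,9)=7752 f(19,11)=2907 f(19,13)=798 f(19,15)=152 f(19,17)=18 f(19,19)=1
t=20: f(20,0)=16796 f(20,2)=41990 f(20,4)=48450 f(20,6)=38760 f(20,8)=23256 f(20,10)=10659 f(20,12)=3705 f(20,14)=950 f(20,16)=170 f(20,18)=19 f(20,20)=1
t=21: f(21,1)=58786 f(21,3)=90440 f(21,5)=87210 f(21,7)=62016 f(21,9)=33915 f(21,11)=14364 f(21,13)=4655 f(21,15)=1120 f(21,17)=189 f(21,19)=20 f(21,21)=1
t=22: f(22,0)=58786 f(22,2)=149226 f(22,4)=177650 f(22,6)=149226 f(22,8)=95931 f(22,10)=48279 f(22,12)=19019 f(22,14)=5775 f(22,16)=1309 f(22,18)=209 f(22,20)=21 f(22,22)=1
t=23: f(23,1)=208012 f(23,3)=326876 f(23,5)=326876 f(23,7)=245157 f(23,9)=144210 f(23,11)=67298 f(23,13)=24794 f(23,15)=7084 f(23,17)=1518 f(23,19)=230 f(23,21)=22 f(23,23)=1
t=24: f(24,0)=208012 f(24,2)=534888 f(24,4)=653752 f(24,6)=572033 f(24,8)=389367 f(24,10)=211508 f(24,12)=92092 f(24,14)=31878 f(24,16)=8602 f(24,18)=1748 f(24,20)=252 f(24,22)=23 f(24,24)=1
t=25: f(25,1)=742900 f(25,3)=1188640 f(25,5)=1225785 f(25,7)=961400 f(25,9)=600875 f(25,11)=303600 f(25,13)=123970 f(25,15)=40480 f(25,17)=10350 f(25,19)=2000 f(25,21)=275 f(25,23)=24 f(25,25)=1
t=26: f(26,0)=742900 f(26,2)=1931540 f(26,4)=2414425 f(26,6)=2187185 f(26,8)=1562275 f(26,10)=904475 f(26,12)=427570 f(26,14)=164450 f(26,16)=50830 f(26,18)=12350 f(26,20)=2275 f(26,22)=299 f(26,24)=25 f(26,26)=1
t=27: f(27,1)=2674440 f(27,3)=4345965 f(27,5)=4601610 f(27,7)=3749460 f(27,9)=2466750 f(27,11)=1332045 f(27,13)=592020 f(27,15)=215280 f(27,17)=63180 f(27,19)=14625 f(27,21)=2574 f(27,23)=324 f(27,25)=26 f(27,27)=1
t=28: f(28,0)=2674440 f(28,2)=7020405 f(28,4)=8947575 f(28,6)=8351070 f(28,8)=6216210 f(28,10)=3798795 f(28,12)=1924065 f(28,14)=807300 f(28,16)=278460 f(28,18)=77805 f(28,20)=17199 f(28,22)=2898 f(28,24)=350 f(28,26)=27 f(28,28)=1
Σ_s f(28,s) = 40116600
P = 40116600/268435456 = 5014575/33554432

Answer: 5014575/33554432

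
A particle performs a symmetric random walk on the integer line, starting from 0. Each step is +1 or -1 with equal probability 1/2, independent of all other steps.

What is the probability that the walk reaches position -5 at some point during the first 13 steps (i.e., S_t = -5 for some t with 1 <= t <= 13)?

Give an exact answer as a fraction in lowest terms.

Count via complement. Let g(t,s) = #length-t paths at position s with S_1..S_t all ≠ -5.
g(t,s) = g(t-1,s-1) + g(t-1,s+1) for s ≠ -5; g(t,-5) = 0.
t=0: g(0,0)=1
t=1: g(1,-1)=1 g(1,1)=1
t=2: g(2,-2)=1 g(2,0)=2 g(2,2)=1
t=3: g(3,-3)=1 g(3,-1)=3 g(3,1)=3 g(3,3)=1
t=4: g(4,-4)=1 g(4,-2)=4 g(4,0)=6 g(4,2)=4 g(4,4)=1
t=5: g(5,-3)=5 g(5,-1)=10 g(5,1)=10 g(5,3)=5 g(5,5)=1
t=6: g(6,-4)=5 g(6,-2)=15 g(6,0)=20 g(6,2)=15 g(6,4)=6 g(6,6)=1
t=7: g(7,-3)=20 g(7,-1)=35 g(7,1)=35 g(7,3)=21 g(7,5)=7 g(7,7)=1
t=8: g(8,-4)=20 g(8,-2)=55 g(8,0)=70 g(8,2)=56 g(8,4)=28 g(8,6)=8 g(8,8)=1
t=9: g(9,-3)=75 g(9,-1)=125 g(9,1)=126 g(9,3)=84 g(9,5)=36 g(9,7)=9 g(9,9)=1
t=10: g(10,-4)=75 g(10,-2)=200 g(10,0)=251 g(10,2)=210 g(10,4)=120 g(10,6)=45 g(10,8)=10 g(10,10)=1
t=11: g(11,-3)=275 g(11,-1)=451 g(11,1)=461 g(11,3)=330 g(11,5)=165 g(11,7)=55 g(11,9)=11 g(11,11)=1
t=12: g(12,-4)=275 g(12,-2)=726 g(12,0)=912 g(12,2)=791 g(12,4)=495 g(12,6)=220 g(12,8)=66 g(12,10)=12 g(12,12)=1
t=13: g(13,-3)=1001 g(13,-1)=1638 g(13,1)=1703 g(13,3)=1286 g(13,5)=715 g(13,7)=286 g(13,9)=78 g(13,11)=13 g(13,13)=1
Paths never hitting -5: Σ_s g(13,s) = 6721
Paths hitting -5: 2^13 - 6721 = 1471
P = 1471/8192 = 1471/8192

Answer: 1471/8192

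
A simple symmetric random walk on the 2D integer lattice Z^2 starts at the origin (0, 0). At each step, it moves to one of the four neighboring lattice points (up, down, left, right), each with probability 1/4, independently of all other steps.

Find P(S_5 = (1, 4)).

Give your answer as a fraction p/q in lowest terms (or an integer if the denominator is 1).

Let h be the number of horizontal steps (so 5-h are vertical). To end at (1,4) need (h+1)/2 right-steps and ((5-h)+4)/2 up-steps.
Sum over h with 1 ≤ h ≤ 1, h ≡ 1 (mod 2), 5-h ≡ 0 (mod 2):
h=1: C(5,1)·C(1,1)·C(4,4) = 5·1·1 = 5
Total favorable: 5
Total paths: 4^5 = 1024
P = 5/1024 = 5/1024

Answer: 5/1024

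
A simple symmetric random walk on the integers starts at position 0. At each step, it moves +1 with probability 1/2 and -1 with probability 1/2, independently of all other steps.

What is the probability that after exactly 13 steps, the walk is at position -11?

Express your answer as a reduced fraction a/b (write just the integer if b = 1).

To reach position -11 after 13 steps: need 1 step of +1 and 12 of -1.
Favorable paths: C(13,1) = 13
Total paths: 2^13 = 8192
P = 13/8192 = 13/8192

Answer: 13/8192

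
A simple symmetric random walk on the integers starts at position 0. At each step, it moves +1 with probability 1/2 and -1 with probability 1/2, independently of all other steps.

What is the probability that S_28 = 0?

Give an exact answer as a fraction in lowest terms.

To return to 0 after 28 steps: need exactly 14 steps of +1 and 14 of -1.
Favorable paths: C(28,14) = 40116600
Total paths: 2^28 = 268435456
P = 40116600/268435456 = 5014575/33554432

Answer: 5014575/33554432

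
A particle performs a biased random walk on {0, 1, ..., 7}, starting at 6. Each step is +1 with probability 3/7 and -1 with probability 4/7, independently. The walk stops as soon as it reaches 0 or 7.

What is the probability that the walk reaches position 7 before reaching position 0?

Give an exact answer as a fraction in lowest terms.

Answer: 10101/14197

Derivation:
Biased walk: p = 3/7, q = 4/7, r = q/p = 4/3
Gambler's ruin: P(hit 7 before 0 | start at 6) = (1 - r^a)/(1 - r^N)
r^6 = 4096/729; r^7 = 16384/2187
P = (1 - 4096/729) / (1 - 16384/2187) = -3367/729 / -14197/2187 = 10101/14197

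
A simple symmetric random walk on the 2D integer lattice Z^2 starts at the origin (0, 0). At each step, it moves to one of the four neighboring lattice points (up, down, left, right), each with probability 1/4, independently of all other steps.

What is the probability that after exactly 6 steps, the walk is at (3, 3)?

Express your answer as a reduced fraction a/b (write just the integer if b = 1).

Let h be the number of horizontal steps (so 6-h are vertical). To end at (3,3) need (h+3)/2 right-steps and ((6-h)+3)/2 up-steps.
Sum over h with 3 ≤ h ≤ 3, h ≡ 1 (mod 2), 6-h ≡ 1 (mod 2):
h=3: C(6,3)·C(3,3)·C(3,3) = 20·1·1 = 20
Total favorable: 20
Total paths: 4^6 = 4096
P = 20/4096 = 5/1024

Answer: 5/1024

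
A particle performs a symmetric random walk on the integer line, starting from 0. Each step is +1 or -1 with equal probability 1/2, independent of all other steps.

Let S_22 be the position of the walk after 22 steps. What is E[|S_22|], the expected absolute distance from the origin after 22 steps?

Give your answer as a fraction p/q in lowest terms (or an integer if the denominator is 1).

Answer: 969969/262144

Derivation:
S_22 takes values m ≡ 0 (mod 2) with |m| ≤ 22; P(S_22=m) = C(22,(22+m)/2)/2^22.
Total paths: 2^22 = 4194304
Distribution: P(S=-22)=1/4194304, P(S=-20)=22/4194304, P(S=-18)=231/4194304, P(S=-16)=1540/4194304, P(S=-14)=7315/4194304, P(S=-12)=26334/4194304, P(S=-10)=74613/4194304, P(S=-8)=170544/4194304, P(S=-6)=319770/4194304, P(S=-4)=497420/4194304, P(S=-2)=646646/4194304, P(S=0)=705432/4194304, P(S=2)=646646/4194304, P(S=4)=497420/4194304, P(S=6)=319770/4194304, P(S=8)=170544/4194304, P(S=10)=74613/4194304, P(S=12)=26334/4194304, P(S=14)=7315/4194304, P(S=16)=1540/4194304, P(S=18)=231/4194304, P(S=20)=22/4194304, P(S=22)=1/4194304
E[|S_22|] = Σ_m |m|·P(S_22=m) = 15519504/4194304 = 969969/262144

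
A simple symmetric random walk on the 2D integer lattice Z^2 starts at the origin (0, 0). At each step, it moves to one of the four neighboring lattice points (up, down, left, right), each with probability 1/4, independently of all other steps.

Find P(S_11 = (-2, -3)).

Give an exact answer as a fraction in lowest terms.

Answer: 38115/2097152

Derivation:
Let h be the number of horizontal steps (so 11-h are vertical). To end at (-2,-3) need (h-2)/2 right-steps and ((11-h)-3)/2 up-steps.
Sum over h with 2 ≤ h ≤ 8, h ≡ 0 (mod 2), 11-h ≡ 1 (mod 2):
h=2: C(11,2)·C(2,0)·C(9,3) = 55·1·84 = 4620
h=4: C(11,4)·C(4,1)·C(7,2) = 330·4·21 = 27720
h=6: C(11,6)·C(6,2)·C(5,1) = 462·15·5 = 34650
h=8: C(11,8)·C(8,3)·C(3,0) = 165·56·1 = 9240
Total favorable: 76230
Total paths: 4^11 = 4194304
P = 76230/4194304 = 38115/2097152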